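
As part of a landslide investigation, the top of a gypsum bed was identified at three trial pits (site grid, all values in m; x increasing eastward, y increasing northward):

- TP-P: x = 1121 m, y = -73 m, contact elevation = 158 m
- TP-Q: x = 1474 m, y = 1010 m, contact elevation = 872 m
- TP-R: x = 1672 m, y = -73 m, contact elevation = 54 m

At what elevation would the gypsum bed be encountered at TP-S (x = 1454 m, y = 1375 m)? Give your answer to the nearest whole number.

1139 m

Two edge vectors: TP-P→TP-Q = (353, 1083, 714), TP-P→TP-R = (551, 0, -104).
Normal n = (TP-P→TP-Q) × (TP-P→TP-R) = (-112632, 430126, -596733).
So ∂z/∂x = −n_x/n_z = −0.18875 and ∂z/∂y = −n_y/n_z = 0.72080.
Intercept c from TP-P: 158 + 211.59 + 52.62 = 422.20.
At (1454, 1375): z = −274.4 + 991.1 + 422.20 = 1138.9 m.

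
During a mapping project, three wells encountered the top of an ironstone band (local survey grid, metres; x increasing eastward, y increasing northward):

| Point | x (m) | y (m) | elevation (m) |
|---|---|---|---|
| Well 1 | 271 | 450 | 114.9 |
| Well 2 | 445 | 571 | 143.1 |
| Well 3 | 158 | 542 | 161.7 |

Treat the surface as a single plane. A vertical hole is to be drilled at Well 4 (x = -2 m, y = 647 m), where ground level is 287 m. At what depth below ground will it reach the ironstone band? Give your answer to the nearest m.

69 m

Let the plane be z = a·x + b·y + c.
Well 2−Well 1: 174a + 121b = 28.2;  Well 3−Well 1: −113a + 92b = 46.8.
Solving gives a = −0.10338, b = 0.38172.
Then c = 114.9 − a·271 − b·450 = −28.86.
At (-2, 647): z_contact = 0.2 + 247.0 − 28.86 = 218.3 m.
Depth below ground = 287 − 218.3 = 69 m.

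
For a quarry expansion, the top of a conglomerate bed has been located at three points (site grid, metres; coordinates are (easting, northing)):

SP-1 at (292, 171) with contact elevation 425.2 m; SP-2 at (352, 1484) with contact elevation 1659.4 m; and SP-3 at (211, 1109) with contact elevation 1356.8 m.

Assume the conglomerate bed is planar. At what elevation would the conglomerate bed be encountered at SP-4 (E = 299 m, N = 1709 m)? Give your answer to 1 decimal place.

Let the plane be z = a·E + b·N + c.
SP-2−SP-1: 60a + 1313b = 1234.2;  SP-3−SP-1: −81a + 938b = 931.6.
Solving gives a = −0.402816, b = 0.958392.
Then c = 425.2 − a·292 − b·171 = 378.94.
At (299, 1709): z = −120.4 + 1637.9 + 378.94 = 1896.4 m.

1896.4 m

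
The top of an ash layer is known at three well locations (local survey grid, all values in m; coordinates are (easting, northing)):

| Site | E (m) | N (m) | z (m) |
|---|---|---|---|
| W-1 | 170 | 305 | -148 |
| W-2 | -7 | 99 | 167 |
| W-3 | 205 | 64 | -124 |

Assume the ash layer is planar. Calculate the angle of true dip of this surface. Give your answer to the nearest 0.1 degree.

55.5°

Two edge vectors: W-1→W-2 = (-177, -206, 315), W-1→W-3 = (35, -241, 24).
Normal n = (W-1→W-2) × (W-1→W-3) = (70971, 15273, 49867).
So ∂z/∂E = −n_x/n_z = −1.42321 and ∂z/∂N = −n_y/n_z = −0.30627.
Gradient magnitude |∇z| = √(a² + b²) = √(2.02551 + 0.09380) = 1.45579.
True dip = arctan(1.45579) = 55.5°, dipping toward ENE (azimuth ≈ 078°).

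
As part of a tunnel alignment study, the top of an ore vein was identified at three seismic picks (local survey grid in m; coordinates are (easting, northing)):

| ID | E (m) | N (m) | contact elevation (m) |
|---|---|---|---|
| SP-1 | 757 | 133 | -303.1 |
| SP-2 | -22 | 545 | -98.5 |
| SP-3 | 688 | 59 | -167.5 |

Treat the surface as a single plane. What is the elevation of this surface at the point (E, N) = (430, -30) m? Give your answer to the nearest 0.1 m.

140.0 m

Two edge vectors: SP-1→SP-2 = (-779, 412, 204.6), SP-1→SP-3 = (-69, -74, 135.6).
Normal n = (SP-1→SP-2) × (SP-1→SP-3) = (71007.6, 91515, 86074).
So ∂z/∂E = −n_x/n_z = −0.82496 and ∂z/∂N = −n_y/n_z = −1.06321.
Intercept c from SP-1: -303.1 + 624.49 + 141.41 = 462.80.
At (430, -30): z = −354.7 + 31.9 + 462.80 = 140.0 m.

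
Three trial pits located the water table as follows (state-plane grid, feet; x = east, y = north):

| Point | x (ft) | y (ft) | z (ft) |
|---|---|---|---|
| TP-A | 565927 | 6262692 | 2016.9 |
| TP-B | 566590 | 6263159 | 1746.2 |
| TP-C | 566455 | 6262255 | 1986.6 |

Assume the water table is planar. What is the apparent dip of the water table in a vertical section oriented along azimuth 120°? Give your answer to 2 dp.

Two edge vectors: TP-A→TP-B = (663, 467, -270.7), TP-A→TP-C = (528, -437, -30.3).
Normal n = (TP-A→TP-B) × (TP-A→TP-C) = (-132446, -122840.7, -536307).
So ∂z/∂x = −n_x/n_z = −0.24696 and ∂z/∂y = −n_y/n_z = −0.22905.
Unit vector along 120° is (sin 120°, cos 120°) = (0.8660, -0.5000).
Slope in that direction = a·(0.8660) + b·(-0.5000) = −0.09935.
Apparent dip = arctan|0.09935| = 5.67° (true dip is 18.6°, so apparent ≤ true as expected).

5.67°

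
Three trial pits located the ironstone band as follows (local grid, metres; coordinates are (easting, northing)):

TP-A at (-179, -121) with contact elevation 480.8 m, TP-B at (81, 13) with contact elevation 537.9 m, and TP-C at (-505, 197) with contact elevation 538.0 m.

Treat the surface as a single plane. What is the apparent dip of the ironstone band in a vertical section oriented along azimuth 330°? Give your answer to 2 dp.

10.65°

Two edge vectors: TP-A→TP-B = (260, 134, 57.1), TP-A→TP-C = (-326, 318, 57.2).
Normal n = (TP-A→TP-B) × (TP-A→TP-C) = (-10493, -33486.6, 126364).
So ∂z/∂E = −n_x/n_z = 0.08304 and ∂z/∂N = −n_y/n_z = 0.26500.
Unit vector along 330° is (sin 330°, cos 330°) = (-0.5000, 0.8660).
Slope in that direction = a·(-0.5000) + b·(0.8660) = 0.18798.
Apparent dip = arctan|0.18798| = 10.65° (true dip is 15.5°, so apparent ≤ true as expected).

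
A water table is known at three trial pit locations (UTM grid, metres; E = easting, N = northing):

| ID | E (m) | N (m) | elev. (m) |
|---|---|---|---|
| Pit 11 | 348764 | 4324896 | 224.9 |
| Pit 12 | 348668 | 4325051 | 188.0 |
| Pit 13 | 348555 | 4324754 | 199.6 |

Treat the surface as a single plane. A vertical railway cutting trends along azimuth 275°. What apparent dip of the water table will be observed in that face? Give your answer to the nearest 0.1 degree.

Two edge vectors: Pit 11→Pit 12 = (-96, 155, -36.9), Pit 11→Pit 13 = (-209, -142, -25.3).
Normal n = (Pit 11→Pit 12) × (Pit 11→Pit 13) = (-9161.3, 5283.3, 46027).
So ∂z/∂E = −n_x/n_z = 0.19904 and ∂z/∂N = −n_y/n_z = −0.11479.
Unit vector along 275° is (sin 275°, cos 275°) = (-0.9962, 0.0872).
Slope in that direction = a·(-0.9962) + b·(0.0872) = −0.20829.
Apparent dip = arctan|0.20829| = 11.8° (true dip is 12.9°, so apparent ≤ true as expected).

11.8°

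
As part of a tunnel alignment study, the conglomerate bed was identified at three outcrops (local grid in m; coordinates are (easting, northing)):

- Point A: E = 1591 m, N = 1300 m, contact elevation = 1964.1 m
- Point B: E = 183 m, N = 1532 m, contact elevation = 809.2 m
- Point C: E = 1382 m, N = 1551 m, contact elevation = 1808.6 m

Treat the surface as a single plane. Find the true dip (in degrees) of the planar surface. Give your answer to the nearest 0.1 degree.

39.9°

Two edge vectors: Point A→Point B = (-1408, 232, -1154.9), Point A→Point C = (-209, 251, -155.5).
Normal n = (Point A→Point B) × (Point A→Point C) = (253803.9, 22430.1, -304920).
So ∂z/∂E = −n_x/n_z = 0.83236 and ∂z/∂N = −n_y/n_z = 0.07356.
Gradient magnitude |∇z| = √(a² + b²) = √(0.69283 + 0.00541) = 0.83561.
True dip = arctan(0.83561) = 39.9°, dipping toward W (azimuth ≈ 265°).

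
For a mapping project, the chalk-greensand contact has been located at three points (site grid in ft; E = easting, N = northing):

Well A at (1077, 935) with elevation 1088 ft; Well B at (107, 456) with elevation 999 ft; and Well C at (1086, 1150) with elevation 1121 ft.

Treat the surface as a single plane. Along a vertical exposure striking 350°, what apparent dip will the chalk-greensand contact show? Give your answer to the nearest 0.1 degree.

Two edge vectors: Well A→Well B = (-970, -479, -89), Well A→Well C = (9, 215, 33).
Normal n = (Well A→Well B) × (Well A→Well C) = (3328, 31209, -204239).
So ∂z/∂E = −n_x/n_z = 0.01629 and ∂z/∂N = −n_y/n_z = 0.15281.
Unit vector along 350° is (sin 350°, cos 350°) = (-0.1736, 0.9848).
Slope in that direction = a·(-0.1736) + b·(0.9848) = 0.14766.
Apparent dip = arctan|0.14766| = 8.4° (true dip is 8.7°, so apparent ≤ true as expected).

8.4°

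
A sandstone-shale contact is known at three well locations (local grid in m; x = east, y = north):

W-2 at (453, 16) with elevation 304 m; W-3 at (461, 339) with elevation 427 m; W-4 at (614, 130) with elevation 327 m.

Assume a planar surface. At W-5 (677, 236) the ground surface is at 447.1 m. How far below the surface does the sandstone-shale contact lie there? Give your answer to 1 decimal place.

Two edge vectors: W-2→W-3 = (8, 323, 123), W-2→W-4 = (161, 114, 23).
Normal n = (W-2→W-3) × (W-2→W-4) = (-6593, 19619, -51091).
So ∂z/∂x = −n_x/n_z = −0.12904 and ∂z/∂y = −n_y/n_z = 0.38400.
Intercept c from W-2: 304 + 58.46 − 6.14 = 356.31.
At (677, 236): z_contact = −87.36 + 90.62 + 356.31 = 359.57 m.
Depth below ground = 447.1 − 359.57 = 87.5 m.

87.5 m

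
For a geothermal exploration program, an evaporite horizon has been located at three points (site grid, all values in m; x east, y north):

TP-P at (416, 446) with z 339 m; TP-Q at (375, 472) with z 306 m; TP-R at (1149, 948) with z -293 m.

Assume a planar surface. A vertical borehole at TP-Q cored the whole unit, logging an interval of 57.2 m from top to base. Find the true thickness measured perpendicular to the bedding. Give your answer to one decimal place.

35.5 m

Let the plane be z = a·x + b·y + c.
TP-Q−TP-P: −41a + 26b = −33;  TP-R−TP-P: 733a + 502b = −632.
Solving gives a = 0.00338, b = −1.26390.
|∇z| = √(a²+b²) = 1.26390, so dip δ = arctan(1.26390) = 51.65°.
True thickness = vertical thickness × cos δ = 57.2 × cos 51.65° = 35.5 m.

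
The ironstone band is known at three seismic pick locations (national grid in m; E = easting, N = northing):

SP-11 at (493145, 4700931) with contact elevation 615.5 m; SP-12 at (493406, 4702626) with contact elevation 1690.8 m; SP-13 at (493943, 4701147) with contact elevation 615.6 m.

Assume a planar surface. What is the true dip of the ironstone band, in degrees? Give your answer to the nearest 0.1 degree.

Two edge vectors: SP-11→SP-12 = (261, 1695, 1075.3), SP-11→SP-13 = (798, 216, 0.1).
Normal n = (SP-11→SP-12) × (SP-11→SP-13) = (-232095.3, 858063.3, -1296234).
So ∂z/∂E = −n_x/n_z = −0.17905 and ∂z/∂N = −n_y/n_z = 0.66197.
Gradient magnitude |∇z| = √(a² + b²) = √(0.03206 + 0.43820) = 0.68575.
True dip = arctan(0.68575) = 34.4°, dipping toward SSE (azimuth ≈ 165°).

34.4°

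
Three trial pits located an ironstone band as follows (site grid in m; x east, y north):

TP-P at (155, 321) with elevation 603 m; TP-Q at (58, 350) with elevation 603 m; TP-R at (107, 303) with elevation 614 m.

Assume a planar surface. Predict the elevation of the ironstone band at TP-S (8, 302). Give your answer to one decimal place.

624.4 m

Let the plane be z = a·x + b·y + c.
TP-Q−TP-P: −97a + 29b = 0;  TP-R−TP-P: −48a − 18b = 11.
Solving gives a = −0.10166, b = −0.34003.
Then c = 603 − a·155 − b·321 = 727.91.
At (8, 302): z = −0.8 − 102.7 + 727.91 = 624.4 m.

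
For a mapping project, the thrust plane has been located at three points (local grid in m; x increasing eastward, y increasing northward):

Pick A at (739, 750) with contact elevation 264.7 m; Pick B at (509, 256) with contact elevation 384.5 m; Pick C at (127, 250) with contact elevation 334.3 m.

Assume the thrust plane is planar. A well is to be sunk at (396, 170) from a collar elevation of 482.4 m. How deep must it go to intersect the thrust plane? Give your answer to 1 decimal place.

Two edge vectors: Pick A→Pick B = (-230, -494, 119.8), Pick A→Pick C = (-612, -500, 69.6).
Normal n = (Pick A→Pick B) × (Pick A→Pick C) = (25517.6, -57309.6, -187328).
So ∂z/∂x = −n_x/n_z = 0.13622 and ∂z/∂y = −n_y/n_z = −0.30593.
Intercept c from Pick A: 264.7 − 100.67 + 229.45 = 393.48.
At (396, 170): z_contact = 53.94 − 52.01 + 393.48 = 395.42 m.
Depth below ground = 482.4 − 395.42 = 87.0 m.

87.0 m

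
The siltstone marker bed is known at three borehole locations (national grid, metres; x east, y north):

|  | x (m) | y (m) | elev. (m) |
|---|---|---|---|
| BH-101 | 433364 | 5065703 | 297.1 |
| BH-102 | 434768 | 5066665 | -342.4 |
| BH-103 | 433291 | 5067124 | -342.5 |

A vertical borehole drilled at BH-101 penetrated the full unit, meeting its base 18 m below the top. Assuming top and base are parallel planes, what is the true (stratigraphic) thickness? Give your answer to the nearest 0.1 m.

16.2 m

Two edge vectors: BH-101→BH-102 = (1404, 962, -639.5), BH-101→BH-103 = (-73, 1421, -639.6).
Normal n = (BH-101→BH-102) × (BH-101→BH-103) = (293434.3, 944681.9, 2065310).
So ∂z/∂x = −n_x/n_z = −0.14208 and ∂z/∂y = −n_y/n_z = −0.45740.
|∇z| = √(a²+b²) = 0.47896, so dip δ = arctan(0.47896) = 25.59°.
True thickness = vertical thickness × cos δ = 18 × cos 25.59° = 16.2 m.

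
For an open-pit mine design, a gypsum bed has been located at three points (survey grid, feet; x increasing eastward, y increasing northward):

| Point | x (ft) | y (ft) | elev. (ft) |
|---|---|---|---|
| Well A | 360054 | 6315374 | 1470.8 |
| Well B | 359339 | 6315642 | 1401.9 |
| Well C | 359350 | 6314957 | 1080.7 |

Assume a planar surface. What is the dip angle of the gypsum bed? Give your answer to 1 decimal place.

Two edge vectors: Well A→Well B = (-715, 268, -68.9), Well A→Well C = (-704, -417, -390.1).
Normal n = (Well A→Well B) × (Well A→Well C) = (-133278.1, -230415.9, 486827).
So ∂z/∂x = −n_x/n_z = 0.27377 and ∂z/∂y = −n_y/n_z = 0.47330.
Gradient magnitude |∇z| = √(a² + b²) = √(0.07495 + 0.22401) = 0.54678.
True dip = arctan(0.54678) = 28.7°, dipping toward SSW (azimuth ≈ 210°).

28.7°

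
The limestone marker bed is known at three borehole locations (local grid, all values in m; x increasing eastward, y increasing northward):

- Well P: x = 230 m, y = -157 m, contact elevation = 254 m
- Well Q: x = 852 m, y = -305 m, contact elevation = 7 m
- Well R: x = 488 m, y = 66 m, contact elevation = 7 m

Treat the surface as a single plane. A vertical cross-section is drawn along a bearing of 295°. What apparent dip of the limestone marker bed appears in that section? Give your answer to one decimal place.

14.3°

Two edge vectors: Well P→Well Q = (622, -148, -247), Well P→Well R = (258, 223, -247).
Normal n = (Well P→Well Q) × (Well P→Well R) = (91637, 89908, 176890).
So ∂z/∂x = −n_x/n_z = −0.51805 and ∂z/∂y = −n_y/n_z = −0.50827.
Unit vector along 295° is (sin 295°, cos 295°) = (-0.9063, 0.4226).
Slope in that direction = a·(-0.9063) + b·(0.4226) = 0.25470.
Apparent dip = arctan|0.25470| = 14.3° (true dip is 36.0°, so apparent ≤ true as expected).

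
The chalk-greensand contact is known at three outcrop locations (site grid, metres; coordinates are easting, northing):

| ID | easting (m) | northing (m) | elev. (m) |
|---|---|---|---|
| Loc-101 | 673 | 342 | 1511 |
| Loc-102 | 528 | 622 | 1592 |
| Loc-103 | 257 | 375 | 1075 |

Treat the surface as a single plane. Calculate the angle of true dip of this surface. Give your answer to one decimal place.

54.7°

Two edge vectors: Loc-101→Loc-102 = (-145, 280, 81), Loc-101→Loc-103 = (-416, 33, -436).
Normal n = (Loc-101→Loc-102) × (Loc-101→Loc-103) = (-124753, -96916, 111695).
So ∂z/∂easting = −n_x/n_z = 1.11691 and ∂z/∂northing = −n_y/n_z = 0.86768.
Gradient magnitude |∇z| = √(a² + b²) = √(1.24748 + 0.75288) = 1.41434.
True dip = arctan(1.41434) = 54.7°, dipping toward SW (azimuth ≈ 232°).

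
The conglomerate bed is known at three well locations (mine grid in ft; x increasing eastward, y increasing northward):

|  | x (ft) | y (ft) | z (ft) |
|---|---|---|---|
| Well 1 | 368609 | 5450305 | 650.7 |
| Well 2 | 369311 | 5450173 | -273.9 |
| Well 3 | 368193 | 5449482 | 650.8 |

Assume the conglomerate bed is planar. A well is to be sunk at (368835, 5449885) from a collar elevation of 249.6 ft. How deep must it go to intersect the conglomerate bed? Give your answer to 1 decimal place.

Let the plane be z = a·x + b·y + c.
Well 2−Well 1: 702a − 132b = −924.6;  Well 3−Well 1: −416a − 823b = 0.1.
Solving gives a = −1.202796772, b = 0.607853532.
Then c = 650.7 − a·368609 − b·5450305 = −2868974.73.
At (368835, 5449885): z_contact = −443633.55 + 3312731.85 − 2868974.73 = 123.57 ft.
Depth below ground = 249.6 − 123.57 = 126.0 ft.

126.0 ft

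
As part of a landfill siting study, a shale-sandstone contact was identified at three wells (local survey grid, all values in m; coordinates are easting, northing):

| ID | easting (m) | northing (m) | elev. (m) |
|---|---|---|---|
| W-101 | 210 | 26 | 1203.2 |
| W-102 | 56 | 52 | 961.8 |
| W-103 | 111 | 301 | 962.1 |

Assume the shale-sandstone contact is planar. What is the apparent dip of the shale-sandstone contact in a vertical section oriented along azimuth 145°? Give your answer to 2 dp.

48.73°

Two edge vectors: W-101→W-102 = (-154, 26, -241.4), W-101→W-103 = (-99, 275, -241.1).
Normal n = (W-101→W-102) × (W-101→W-103) = (60116.4, -13230.8, -39776).
So ∂z/∂easting = −n_x/n_z = 1.51137 and ∂z/∂northing = −n_y/n_z = −0.33263.
Unit vector along 145° is (sin 145°, cos 145°) = (0.5736, -0.8192).
Slope in that direction = a·(0.5736) + b·(-0.8192) = 1.13937.
Apparent dip = arctan|1.13937| = 48.73° (true dip is 57.1°, so apparent ≤ true as expected).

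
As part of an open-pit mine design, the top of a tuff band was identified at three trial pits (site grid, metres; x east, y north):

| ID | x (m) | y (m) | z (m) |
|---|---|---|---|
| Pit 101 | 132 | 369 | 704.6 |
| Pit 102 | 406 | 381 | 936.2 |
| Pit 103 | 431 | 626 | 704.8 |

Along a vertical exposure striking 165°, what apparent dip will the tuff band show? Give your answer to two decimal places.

50.90°

Two edge vectors: Pit 101→Pit 102 = (274, 12, 231.6), Pit 101→Pit 103 = (299, 257, 0.2).
Normal n = (Pit 101→Pit 102) × (Pit 101→Pit 103) = (-59518.8, 69193.6, 66830).
So ∂z/∂x = −n_x/n_z = 0.89060 and ∂z/∂y = −n_y/n_z = −1.03537.
Unit vector along 165° is (sin 165°, cos 165°) = (0.2588, -0.9659).
Slope in that direction = a·(0.2588) + b·(-0.9659) = 1.23059.
Apparent dip = arctan|1.23059| = 50.90° (true dip is 53.8°, so apparent ≤ true as expected).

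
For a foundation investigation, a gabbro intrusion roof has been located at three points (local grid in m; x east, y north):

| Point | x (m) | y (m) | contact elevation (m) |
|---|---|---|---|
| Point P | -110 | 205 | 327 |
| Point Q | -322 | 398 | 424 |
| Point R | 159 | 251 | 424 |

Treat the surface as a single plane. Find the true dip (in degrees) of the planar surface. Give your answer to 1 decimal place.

Let the plane be z = a·x + b·y + c.
Point Q−Point P: −212a + 193b = 97;  Point R−Point P: 269a + 46b = 97.
Solving gives a = 0.23122, b = 0.75657.
Gradient magnitude |∇z| = √(a² + b²) = √(0.05346 + 0.57240) = 0.79111.
True dip = arctan(0.79111) = 38.3°, dipping toward SSW (azimuth ≈ 197°).

38.3°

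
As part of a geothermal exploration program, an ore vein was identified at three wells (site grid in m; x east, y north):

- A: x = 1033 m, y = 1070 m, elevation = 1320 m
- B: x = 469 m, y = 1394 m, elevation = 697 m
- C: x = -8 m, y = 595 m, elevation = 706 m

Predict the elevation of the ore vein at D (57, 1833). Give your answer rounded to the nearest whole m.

141 m

Two edge vectors: A→B = (-564, 324, -623), A→C = (-1041, -475, -614).
Normal n = (A→B) × (A→C) = (-494861, 302247, 605184).
So ∂z/∂x = −n_x/n_z = 0.81770 and ∂z/∂y = −n_y/n_z = −0.49943.
Intercept c from A: 1320 − 844.69 + 534.39 = 1009.70.
At (57, 1833): z = 46.6 − 915.5 + 1009.70 = 140.9 m.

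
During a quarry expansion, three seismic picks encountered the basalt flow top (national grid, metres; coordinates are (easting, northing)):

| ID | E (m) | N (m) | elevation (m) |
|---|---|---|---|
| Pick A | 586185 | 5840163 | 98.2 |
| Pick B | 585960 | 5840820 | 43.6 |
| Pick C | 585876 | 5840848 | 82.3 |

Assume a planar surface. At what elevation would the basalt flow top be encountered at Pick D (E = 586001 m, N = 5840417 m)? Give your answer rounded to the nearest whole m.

Two edge vectors: Pick A→Pick B = (-225, 657, -54.6), Pick A→Pick C = (-309, 685, -15.9).
Normal n = (Pick A→Pick B) × (Pick A→Pick C) = (26954.7, 13293.9, 48888).
So ∂z/∂E = −n_x/n_z = −0.55135616 and ∂z/∂N = −n_y/n_z = −0.27192563.
Intercept c from Pick A: 98.2 + 323196.71 + 1588089.98 = 1911384.89.
At (586001, 5840417): z = −323095.3 − 1588159.0 + 1911384.89 = 130.6 m.

131 m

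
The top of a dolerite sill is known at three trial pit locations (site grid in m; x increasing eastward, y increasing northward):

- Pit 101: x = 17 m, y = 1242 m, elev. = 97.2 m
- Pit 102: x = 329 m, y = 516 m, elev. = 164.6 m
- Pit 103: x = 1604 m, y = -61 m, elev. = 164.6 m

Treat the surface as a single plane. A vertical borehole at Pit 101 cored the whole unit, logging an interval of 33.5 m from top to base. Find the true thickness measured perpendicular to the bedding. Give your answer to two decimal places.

Two edge vectors: Pit 101→Pit 102 = (312, -726, 67.4), Pit 101→Pit 103 = (1587, -1303, 67.4).
Normal n = (Pit 101→Pit 102) × (Pit 101→Pit 103) = (38889.8, 85935, 745626).
So ∂z/∂x = −n_x/n_z = −0.05216 and ∂z/∂y = −n_y/n_z = −0.11525.
|∇z| = √(a²+b²) = 0.12650, so dip δ = arctan(0.12650) = 7.21°.
True thickness = vertical thickness × cos δ = 33.5 × cos 7.21° = 33.24 m.

33.24 m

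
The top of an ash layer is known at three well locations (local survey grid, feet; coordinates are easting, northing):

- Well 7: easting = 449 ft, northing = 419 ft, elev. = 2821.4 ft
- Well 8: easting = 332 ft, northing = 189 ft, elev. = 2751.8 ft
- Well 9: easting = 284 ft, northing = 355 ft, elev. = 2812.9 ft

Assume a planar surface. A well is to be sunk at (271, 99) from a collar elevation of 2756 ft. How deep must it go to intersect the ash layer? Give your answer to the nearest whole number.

Two edge vectors: Well 7→Well 8 = (-117, -230, -69.6), Well 7→Well 9 = (-165, -64, -8.5).
Normal n = (Well 7→Well 8) × (Well 7→Well 9) = (-2499.4, 10489.5, -30462).
So ∂z/∂easting = −n_x/n_z = −0.08205 and ∂z/∂northing = −n_y/n_z = 0.34435.
Intercept c from Well 7: 2821.4 + 36.84 − 144.28 = 2713.96.
At (271, 99): z_contact = −22.2 + 34.1 + 2713.96 = 2725.8 ft.
Depth below ground = 2756 − 2725.8 = 30 ft.

30 ft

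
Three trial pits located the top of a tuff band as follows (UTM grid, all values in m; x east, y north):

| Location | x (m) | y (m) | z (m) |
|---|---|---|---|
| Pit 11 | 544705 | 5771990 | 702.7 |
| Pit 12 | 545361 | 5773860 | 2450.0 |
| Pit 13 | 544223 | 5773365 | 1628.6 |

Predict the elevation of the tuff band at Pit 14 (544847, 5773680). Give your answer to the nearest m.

Two edge vectors: Pit 11→Pit 12 = (656, 1870, 1747.3), Pit 11→Pit 13 = (-482, 1375, 925.9).
Normal n = (Pit 11→Pit 12) × (Pit 11→Pit 13) = (-671104.5, -1449589, 1803340).
So ∂z/∂x = −n_x/n_z = 0.37214530 and ∂z/∂y = −n_y/n_z = 0.80383566.
Intercept c from Pit 11: 702.7 − 202709.40 − 4639731.39 = −4841738.10.
At (544847, 5773680): z = 202762.2 + 4641089.9 − 4841738.10 = 2114.0 m.

2114 m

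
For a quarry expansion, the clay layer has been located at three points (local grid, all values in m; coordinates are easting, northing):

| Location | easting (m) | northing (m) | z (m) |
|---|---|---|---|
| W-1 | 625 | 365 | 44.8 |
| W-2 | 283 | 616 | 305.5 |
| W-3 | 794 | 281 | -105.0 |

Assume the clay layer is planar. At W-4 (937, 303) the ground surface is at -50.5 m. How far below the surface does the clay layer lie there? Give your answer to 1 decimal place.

Two edge vectors: W-1→W-2 = (-342, 251, 260.7), W-1→W-3 = (169, -84, -149.8).
Normal n = (W-1→W-2) × (W-1→W-3) = (-15701, -7173.3, -13691).
So ∂z/∂easting = −n_x/n_z = −1.14681 and ∂z/∂northing = −n_y/n_z = −0.52394.
Intercept c from W-1: 44.8 + 716.76 + 191.24 = 952.80.
At (937, 303): z_contact = −1074.56 − 158.75 + 952.80 = -280.52 m.
Depth below ground = -50.5 − (-280.52) = 230.0 m.

230.0 m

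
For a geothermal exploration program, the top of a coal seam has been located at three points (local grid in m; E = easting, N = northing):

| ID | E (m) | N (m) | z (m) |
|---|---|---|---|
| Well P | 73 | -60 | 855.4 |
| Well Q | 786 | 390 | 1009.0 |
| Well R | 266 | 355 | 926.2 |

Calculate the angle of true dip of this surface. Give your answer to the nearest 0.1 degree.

Let the plane be z = a·E + b·N + c.
Well Q−Well P: 713a + 450b = 153.6;  Well R−Well P: 193a + 415b = 70.8.
Solving gives a = 0.15252, b = 0.09967.
Gradient magnitude |∇z| = √(a² + b²) = √(0.02326 + 0.00993) = 0.18220.
True dip = arctan(0.18220) = 10.3°, dipping toward WSW (azimuth ≈ 237°).

10.3°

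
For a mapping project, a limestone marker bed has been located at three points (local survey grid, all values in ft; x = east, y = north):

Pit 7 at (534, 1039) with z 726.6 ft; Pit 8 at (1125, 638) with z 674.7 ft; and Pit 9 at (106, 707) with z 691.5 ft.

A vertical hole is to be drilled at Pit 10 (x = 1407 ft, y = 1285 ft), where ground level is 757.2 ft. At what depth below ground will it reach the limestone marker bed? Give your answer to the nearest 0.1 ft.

Two edge vectors: Pit 7→Pit 8 = (591, -401, -51.9), Pit 7→Pit 9 = (-428, -332, -35.1).
Normal n = (Pit 7→Pit 8) × (Pit 7→Pit 9) = (-3155.7, 42957.3, -367840).
So ∂z/∂x = −n_x/n_z = −0.008579 and ∂z/∂y = −n_y/n_z = 0.116783.
Intercept c from Pit 7: 726.6 + 4.58 − 121.34 = 609.84.
At (1407, 1285): z_contact = −12.07 + 150.07 + 609.84 = 747.84 ft.
Depth below ground = 757.2 − 747.84 = 9.4 ft.

9.4 ft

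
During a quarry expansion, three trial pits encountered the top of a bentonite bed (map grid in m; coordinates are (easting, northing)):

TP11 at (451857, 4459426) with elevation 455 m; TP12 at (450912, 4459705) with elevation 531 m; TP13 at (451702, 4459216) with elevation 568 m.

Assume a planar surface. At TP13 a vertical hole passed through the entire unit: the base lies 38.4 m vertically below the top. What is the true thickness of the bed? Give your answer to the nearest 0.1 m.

Let the plane be z = a·E + b·N + c.
TP12−TP11: −945a + 279b = 76;  TP13−TP11: −155a − 210b = 113.
Solving gives a = −0.19647, b = −0.39308.
|∇z| = √(a²+b²) = 0.43945, so dip δ = arctan(0.43945) = 23.72°.
True thickness = vertical thickness × cos δ = 38.4 × cos 23.72° = 35.2 m.

35.2 m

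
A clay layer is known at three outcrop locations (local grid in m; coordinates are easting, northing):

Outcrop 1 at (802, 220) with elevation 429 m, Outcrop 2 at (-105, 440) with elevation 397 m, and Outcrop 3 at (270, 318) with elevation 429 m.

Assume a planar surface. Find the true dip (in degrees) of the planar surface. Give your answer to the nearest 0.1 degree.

31.6°

Two edge vectors: Outcrop 1→Outcrop 2 = (-907, 220, -32), Outcrop 1→Outcrop 3 = (-532, 98, 0).
Normal n = (Outcrop 1→Outcrop 2) × (Outcrop 1→Outcrop 3) = (3136, 17024, 28154).
So ∂z/∂easting = −n_x/n_z = −0.11139 and ∂z/∂northing = −n_y/n_z = −0.60467.
Gradient magnitude |∇z| = √(a² + b²) = √(0.01241 + 0.36563) = 0.61485.
True dip = arctan(0.61485) = 31.6°, dipping toward N (azimuth ≈ 010°).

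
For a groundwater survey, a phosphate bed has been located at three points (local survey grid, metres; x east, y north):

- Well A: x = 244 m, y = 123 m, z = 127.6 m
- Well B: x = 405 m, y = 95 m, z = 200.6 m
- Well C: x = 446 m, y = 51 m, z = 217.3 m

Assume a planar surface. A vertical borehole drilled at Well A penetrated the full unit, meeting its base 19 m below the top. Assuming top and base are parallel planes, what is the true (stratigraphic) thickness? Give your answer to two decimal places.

Let the plane be z = a·x + b·y + c.
Well B−Well A: 161a − 28b = 73;  Well C−Well A: 202a − 72b = 89.7.
Solving gives a = 0.46233, b = 0.05126.
|∇z| = √(a²+b²) = 0.46516, so dip δ = arctan(0.46516) = 24.95°.
True thickness = vertical thickness × cos δ = 19 × cos 24.95° = 17.23 m.

17.23 m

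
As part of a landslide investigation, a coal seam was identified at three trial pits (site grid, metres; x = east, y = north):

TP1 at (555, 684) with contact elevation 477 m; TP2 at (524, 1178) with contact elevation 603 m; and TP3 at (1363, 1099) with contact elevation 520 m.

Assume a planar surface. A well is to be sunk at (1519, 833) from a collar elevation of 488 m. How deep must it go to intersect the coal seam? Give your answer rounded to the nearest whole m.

46 m

Two edge vectors: TP1→TP2 = (-31, 494, 126), TP1→TP3 = (808, 415, 43).
Normal n = (TP1→TP2) × (TP1→TP3) = (-31048, 103141, -412017).
So ∂z/∂x = −n_x/n_z = −0.07536 and ∂z/∂y = −n_y/n_z = 0.25033.
Intercept c from TP1: 477 + 41.82 − 171.23 = 347.60.
At (1519, 833): z_contact = −114.5 + 208.5 + 347.60 = 441.7 m.
Depth below ground = 488 − 441.7 = 46 m.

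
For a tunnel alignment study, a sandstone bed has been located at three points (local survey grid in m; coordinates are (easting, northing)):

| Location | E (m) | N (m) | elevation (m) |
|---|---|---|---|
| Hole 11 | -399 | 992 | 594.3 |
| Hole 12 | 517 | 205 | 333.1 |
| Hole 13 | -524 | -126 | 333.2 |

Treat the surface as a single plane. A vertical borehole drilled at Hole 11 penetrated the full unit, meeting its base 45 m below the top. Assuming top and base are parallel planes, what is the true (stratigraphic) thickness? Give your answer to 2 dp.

43.61 m

Let the plane be z = a·E + b·N + c.
Hole 12−Hole 11: 916a − 787b = −261.2;  Hole 13−Hole 11: −125a − 1118b = −261.1.
Solving gives a = −0.07709, b = 0.24216.
|∇z| = √(a²+b²) = 0.25414, so dip δ = arctan(0.25414) = 14.26°.
True thickness = vertical thickness × cos δ = 45 × cos 14.26° = 43.61 m.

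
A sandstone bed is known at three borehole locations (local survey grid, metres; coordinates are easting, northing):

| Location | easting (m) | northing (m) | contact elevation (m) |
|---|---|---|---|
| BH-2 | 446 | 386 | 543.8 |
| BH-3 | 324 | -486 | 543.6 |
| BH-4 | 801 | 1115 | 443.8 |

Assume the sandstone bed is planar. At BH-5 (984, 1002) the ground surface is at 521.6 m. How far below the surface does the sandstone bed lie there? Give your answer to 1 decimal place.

156.5 m

Two edge vectors: BH-2→BH-3 = (-122, -872, -0.2), BH-2→BH-4 = (355, 729, -100).
Normal n = (BH-2→BH-3) × (BH-2→BH-4) = (87345.8, -12271, 220622).
So ∂z/∂easting = −n_x/n_z = −0.395907 and ∂z/∂northing = −n_y/n_z = 0.055620.
Intercept c from BH-2: 543.8 + 176.57 − 21.47 = 698.91.
At (984, 1002): z_contact = −389.57 + 55.73 + 698.91 = 365.06 m.
Depth below ground = 521.6 − 365.06 = 156.5 m.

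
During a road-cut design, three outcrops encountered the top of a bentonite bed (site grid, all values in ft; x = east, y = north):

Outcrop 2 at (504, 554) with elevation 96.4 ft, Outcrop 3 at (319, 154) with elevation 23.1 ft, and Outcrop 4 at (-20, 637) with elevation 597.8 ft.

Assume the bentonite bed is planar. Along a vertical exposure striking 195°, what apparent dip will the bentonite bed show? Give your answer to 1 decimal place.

Two edge vectors: Outcrop 2→Outcrop 3 = (-185, -400, -73.3), Outcrop 2→Outcrop 4 = (-524, 83, 501.4).
Normal n = (Outcrop 2→Outcrop 3) × (Outcrop 2→Outcrop 4) = (-194476.1, 131168.2, -224955).
So ∂z/∂x = −n_x/n_z = −0.86451 and ∂z/∂y = −n_y/n_z = 0.58309.
Unit vector along 195° is (sin 195°, cos 195°) = (-0.2588, -0.9659).
Slope in that direction = a·(-0.2588) + b·(-0.9659) = −0.33947.
Apparent dip = arctan|0.33947| = 18.8° (true dip is 46.2°, so apparent ≤ true as expected).

18.8°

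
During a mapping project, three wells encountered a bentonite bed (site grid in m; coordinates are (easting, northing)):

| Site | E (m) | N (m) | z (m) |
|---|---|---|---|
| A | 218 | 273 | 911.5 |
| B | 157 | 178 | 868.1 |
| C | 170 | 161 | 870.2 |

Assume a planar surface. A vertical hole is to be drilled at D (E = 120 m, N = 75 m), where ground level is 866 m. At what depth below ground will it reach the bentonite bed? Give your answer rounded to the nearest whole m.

Two edge vectors: A→B = (-61, -95, -43.4), A→C = (-48, -112, -41.3).
Normal n = (A→B) × (A→C) = (-937.3, -436.1, 2272).
So ∂z/∂E = −n_x/n_z = 0.41254 and ∂z/∂N = −n_y/n_z = 0.19195.
Intercept c from A: 911.5 − 89.93 − 52.40 = 769.16.
At (120, 75): z_contact = 49.5 + 14.4 + 769.16 = 833.1 m.
Depth below ground = 866 − 833.1 = 33 m.

33 m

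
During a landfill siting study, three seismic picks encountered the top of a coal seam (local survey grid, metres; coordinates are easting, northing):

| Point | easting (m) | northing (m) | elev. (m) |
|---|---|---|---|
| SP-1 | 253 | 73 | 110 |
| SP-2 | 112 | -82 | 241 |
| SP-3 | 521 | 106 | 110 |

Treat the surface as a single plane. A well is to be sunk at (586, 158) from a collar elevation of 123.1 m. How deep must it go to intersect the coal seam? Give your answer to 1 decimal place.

Let the plane be z = a·easting + b·northing + c.
SP-2−SP-1: −141a − 155b = 131;  SP-3−SP-1: 268a + 33b = 0.
Solving gives a = 0.11720, b = −0.95177.
Then c = 110 − a·253 − b·73 = 149.83.
At (586, 158): z_contact = 68.68 − 150.38 + 149.83 = 68.13 m.
Depth below ground = 123.1 − 68.13 = 55.0 m.

55.0 m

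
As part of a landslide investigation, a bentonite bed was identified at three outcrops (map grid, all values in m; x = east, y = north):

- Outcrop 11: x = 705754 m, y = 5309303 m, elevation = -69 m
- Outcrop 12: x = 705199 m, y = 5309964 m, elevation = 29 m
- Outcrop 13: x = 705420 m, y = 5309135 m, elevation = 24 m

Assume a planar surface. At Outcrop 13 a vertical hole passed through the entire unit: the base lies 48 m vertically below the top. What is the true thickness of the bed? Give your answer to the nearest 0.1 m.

Let the plane be z = a·x + b·y + c.
Outcrop 12−Outcrop 11: −555a + 661b = 98;  Outcrop 13−Outcrop 11: −334a − 168b = 93.
Solving gives a = −0.24820, b = −0.06013.
|∇z| = √(a²+b²) = 0.25538, so dip δ = arctan(0.25538) = 14.33°.
True thickness = vertical thickness × cos δ = 48 × cos 14.33° = 46.5 m.

46.5 m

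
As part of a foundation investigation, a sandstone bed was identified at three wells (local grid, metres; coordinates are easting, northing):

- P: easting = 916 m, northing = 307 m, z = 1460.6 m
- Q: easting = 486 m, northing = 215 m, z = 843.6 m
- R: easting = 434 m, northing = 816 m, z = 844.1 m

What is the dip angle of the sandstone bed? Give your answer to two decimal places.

54.73°

Two edge vectors: P→Q = (-430, -92, -617), P→R = (-482, 509, -616.5).
Normal n = (P→Q) × (P→R) = (370771, 32299, -263214).
So ∂z/∂easting = −n_x/n_z = 1.40863 and ∂z/∂northing = −n_y/n_z = 0.12271.
Gradient magnitude |∇z| = √(a² + b²) = √(1.98424 + 0.01506) = 1.41396.
True dip = arctan(1.41396) = 54.73°, dipping toward W (azimuth ≈ 265°).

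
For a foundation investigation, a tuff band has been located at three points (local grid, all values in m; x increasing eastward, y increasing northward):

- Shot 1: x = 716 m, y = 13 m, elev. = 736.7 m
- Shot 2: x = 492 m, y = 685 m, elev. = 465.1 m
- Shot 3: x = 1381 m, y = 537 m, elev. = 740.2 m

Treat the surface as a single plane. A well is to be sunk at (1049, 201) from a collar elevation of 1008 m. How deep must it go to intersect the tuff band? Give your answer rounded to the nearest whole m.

246 m

Two edge vectors: Shot 1→Shot 2 = (-224, 672, -271.6), Shot 1→Shot 3 = (665, 524, 3.5).
Normal n = (Shot 1→Shot 2) × (Shot 1→Shot 3) = (144670.4, -179830, -564256).
So ∂z/∂x = −n_x/n_z = 0.25639 and ∂z/∂y = −n_y/n_z = −0.31870.
Intercept c from Shot 1: 736.7 − 183.58 + 4.14 = 557.27.
At (1049, 201): z_contact = 269.0 − 64.1 + 557.27 = 762.2 m.
Depth below ground = 1008 − 762.2 = 246 m.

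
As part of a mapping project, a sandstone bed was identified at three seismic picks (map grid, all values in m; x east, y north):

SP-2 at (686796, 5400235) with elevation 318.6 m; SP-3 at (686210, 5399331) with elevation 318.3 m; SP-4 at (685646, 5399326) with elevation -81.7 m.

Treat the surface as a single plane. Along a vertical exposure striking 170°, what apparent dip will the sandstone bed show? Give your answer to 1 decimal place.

Let the plane be z = a·x + b·y + c.
SP-3−SP-2: −586a − 904b = −0.3;  SP-4−SP-2: −1150a − 909b = −400.3.
Solving gives a = 0.71332, b = −0.46206.
Unit vector along 170° is (sin 170°, cos 170°) = (0.1736, -0.9848).
Slope in that direction = a·(0.1736) + b·(-0.9848) = 0.57891.
Apparent dip = arctan|0.57891| = 30.1° (true dip is 40.4°, so apparent ≤ true as expected).

30.1°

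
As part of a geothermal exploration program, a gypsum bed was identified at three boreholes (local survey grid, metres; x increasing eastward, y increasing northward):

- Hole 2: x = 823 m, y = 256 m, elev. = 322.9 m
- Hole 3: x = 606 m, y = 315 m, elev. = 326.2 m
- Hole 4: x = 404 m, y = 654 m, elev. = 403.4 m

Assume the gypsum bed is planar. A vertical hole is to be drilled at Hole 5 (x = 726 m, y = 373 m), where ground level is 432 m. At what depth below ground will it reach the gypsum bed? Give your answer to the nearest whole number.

84 m

Two edge vectors: Hole 2→Hole 3 = (-217, 59, 3.3), Hole 2→Hole 4 = (-419, 398, 80.5).
Normal n = (Hole 2→Hole 3) × (Hole 2→Hole 4) = (3436.1, 16085.8, -61645).
So ∂z/∂x = −n_x/n_z = 0.05574 and ∂z/∂y = −n_y/n_z = 0.26094.
Intercept c from Hole 2: 322.9 − 45.87 − 66.80 = 210.22.
At (726, 373): z_contact = 40.5 + 97.3 + 210.22 = 348.0 m.
Depth below ground = 432 − 348.0 = 84 m.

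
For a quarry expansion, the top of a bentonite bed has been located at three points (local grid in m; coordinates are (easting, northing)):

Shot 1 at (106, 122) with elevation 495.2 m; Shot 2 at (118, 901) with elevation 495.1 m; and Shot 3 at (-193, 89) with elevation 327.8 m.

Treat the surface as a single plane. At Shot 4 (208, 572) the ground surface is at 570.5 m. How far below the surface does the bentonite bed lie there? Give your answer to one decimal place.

22.0 m

Let the plane be z = a·E + b·N + c.
Shot 2−Shot 1: 12a + 779b = −0.1;  Shot 3−Shot 1: −299a − 33b = −167.4.
Solving gives a = 0.56083, b = −0.00877.
Then c = 495.2 − a·106 − b·122 = 436.82.
At (208, 572): z_contact = 116.65 − 5.02 + 436.82 = 548.46 m.
Depth below ground = 570.5 − 548.46 = 22.0 m.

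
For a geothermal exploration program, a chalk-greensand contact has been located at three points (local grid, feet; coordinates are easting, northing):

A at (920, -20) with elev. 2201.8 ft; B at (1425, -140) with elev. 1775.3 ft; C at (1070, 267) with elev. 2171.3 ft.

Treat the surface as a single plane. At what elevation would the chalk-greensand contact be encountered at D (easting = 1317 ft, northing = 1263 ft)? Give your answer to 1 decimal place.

2277.1 ft

Let the plane be z = a·easting + b·northing + c.
B−A: 505a − 120b = −426.5;  C−A: 150a + 287b = −30.5.
Solving gives a = −0.773717, b = 0.298110.
Then c = 2201.8 − a·920 − b·-20 = 2919.58.
At (1317, 1263): z = −1019.0 + 376.5 + 2919.58 = 2277.1 ft.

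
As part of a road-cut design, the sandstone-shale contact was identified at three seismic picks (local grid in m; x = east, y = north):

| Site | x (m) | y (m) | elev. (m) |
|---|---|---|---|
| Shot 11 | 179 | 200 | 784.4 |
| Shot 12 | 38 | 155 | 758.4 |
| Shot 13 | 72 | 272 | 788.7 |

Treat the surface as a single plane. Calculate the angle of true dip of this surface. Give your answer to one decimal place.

Two edge vectors: Shot 11→Shot 12 = (-141, -45, -26), Shot 11→Shot 13 = (-107, 72, 4.3).
Normal n = (Shot 11→Shot 12) × (Shot 11→Shot 13) = (1678.5, 3388.3, -14967).
So ∂z/∂x = −n_x/n_z = 0.11215 and ∂z/∂y = −n_y/n_z = 0.22638.
Gradient magnitude |∇z| = √(a² + b²) = √(0.01258 + 0.05125) = 0.25264.
True dip = arctan(0.25264) = 14.2°, dipping toward SSW (azimuth ≈ 206°).

14.2°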